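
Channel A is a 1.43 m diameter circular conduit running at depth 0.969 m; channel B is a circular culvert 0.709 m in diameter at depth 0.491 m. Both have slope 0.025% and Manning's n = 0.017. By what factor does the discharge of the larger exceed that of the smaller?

Channel A: For a circular section of diameter D = 1.43 m at depth y = 0.969 m, the central angle is θ = 2 arccos(1 − 2y/D) = 3.868 rad. Then A = (D²/8)(θ − sin θ) = 1.158 m² and P = Dθ/2 = 2.766 m. Hydraulic radius R = A/P = 1.158/2.766 = 0.4189 m. Q_A = (1/0.017)·1.158·0.4189^(2/3)·√0.00025 = 0.6032 m³/s.
Channel B: For a circular section of diameter D = 0.709 m at depth y = 0.491 m, the central angle is θ = 2 arccos(1 − 2y/D) = 3.932 rad. Then A = (D²/8)(θ − sin θ) = 0.2917 m² and P = Dθ/2 = 1.394 m. Hydraulic radius R = A/P = 0.2917/1.394 = 0.2093 m. Q_B = (1/0.017)·0.2917·0.2093^(2/3)·√0.00025 = 0.09565 m³/s.
The larger discharge is 0.6032 m³/s and the smaller is 0.09565 m³/s; the ratio is 6.31.

6.31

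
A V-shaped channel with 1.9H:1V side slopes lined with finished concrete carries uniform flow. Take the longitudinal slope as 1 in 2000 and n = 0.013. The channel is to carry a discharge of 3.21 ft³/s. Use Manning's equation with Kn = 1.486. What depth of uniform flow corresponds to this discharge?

y_n = 1.05 ft

Manning's equation rearranged: A R^(2/3) = nQ / (1.486·√S) = 0.013 × 3.21 / (1.486 × √0.0005) = 1.256.
Trying y = 0.926 ft: A R^(2/3) = 0.8987 — short.
Trying y = 1.05 ft: A R^(2/3) = 1.257 — matches.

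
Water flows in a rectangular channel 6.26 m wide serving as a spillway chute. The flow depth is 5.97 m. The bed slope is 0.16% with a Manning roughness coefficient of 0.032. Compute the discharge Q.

Flow area A = b·y = 6.26 × 5.97 = 37.37 m². Wetted perimeter P = b + 2y = 6.26 + 2×5.97 = 18.2 m.
Hydraulic radius R = A/P = 37.37/18.2 = 2.053 m.
Manning's equation: Q = (1/n) A R^(2/3) S^(1/2) = (1/0.032) × 37.37 × 2.053^(2/3) × 0.0016^(1/2) = 75.5 m³/s.

Q = 75.5 m³/s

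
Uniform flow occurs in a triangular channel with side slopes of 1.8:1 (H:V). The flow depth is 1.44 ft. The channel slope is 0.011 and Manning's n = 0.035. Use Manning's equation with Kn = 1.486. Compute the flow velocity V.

For a triangular section with side slope z = 1.8: A = zy² = 1.8×1.44² = 3.732 ft²; P = 2y√(1+z²) = 2×1.44×2.059 = 5.93 ft.
Hydraulic radius R = A/P = 3.732/5.93 = 0.6294 ft.
From Manning's equation, V = (1.486/n) R^(2/3) S^(1/2) = (1.486/0.035) × 0.6294^(2/3) × 0.011^(1/2) = 3.27 ft/s.

V = 3.27 ft/s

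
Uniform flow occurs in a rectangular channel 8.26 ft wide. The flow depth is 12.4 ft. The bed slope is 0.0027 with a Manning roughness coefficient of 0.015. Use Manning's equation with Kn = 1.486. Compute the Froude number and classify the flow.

Flow area A = b·y = 8.26 × 12.4 = 102.4 ft². Wetted perimeter P = b + 2y = 8.26 + 2×12.4 = 33.06 ft.
Hydraulic radius R = A/P = 102.4/33.06 = 3.098 ft.
V = (1.486/n) R^(2/3) √S = (1.486/0.015) × 3.098^(2/3) × √0.0027 = 10.94 ft/s. Hydraulic depth D_h = A/T = 102.4/8.26 = 12.4 ft.
Froude number Fr = V/√(g·D_h) = 10.94/√(32.2×12.4) = 0.547, which is less than 1, so the flow is subcritical.

subcritical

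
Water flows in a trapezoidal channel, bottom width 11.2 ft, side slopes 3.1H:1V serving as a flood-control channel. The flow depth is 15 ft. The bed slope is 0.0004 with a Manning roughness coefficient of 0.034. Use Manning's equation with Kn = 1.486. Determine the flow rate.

With bottom width b = 11.2 ft and side slope z = 3.1: A = (b + zy)y = (11.2 + 3.1×15)×15 = 865.5 ft²; P = b + 2y√(1+z²) = 11.2 + 2×15×3.257 = 108.9 ft.
Hydraulic radius R = A/P = 865.5/108.9 = 7.946 ft.
Manning's equation: Q = (1.486/n) A R^(2/3) S^(1/2) = (1.486/0.034) × 865.5 × 7.946^(2/3) × 0.0004^(1/2) = 3010 ft³/s.

Q = 3010 ft³/s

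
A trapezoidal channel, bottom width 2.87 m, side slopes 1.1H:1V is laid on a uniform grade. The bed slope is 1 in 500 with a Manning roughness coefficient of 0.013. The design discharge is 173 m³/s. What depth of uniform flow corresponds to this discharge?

y_n = 4.18 m

Manning's equation rearranged: A R^(2/3) = nQ / (1·√S) = 0.013 × 173 / (√0.002) = 50.29.
At y = 3.56 m: A R^(2/3) = 35.69 — short.
At y = 5.06 m: A R^(2/3) = 76.15 — over.
At y = 4.18 m: A R^(2/3) = 50.22 — ≈ 50.29.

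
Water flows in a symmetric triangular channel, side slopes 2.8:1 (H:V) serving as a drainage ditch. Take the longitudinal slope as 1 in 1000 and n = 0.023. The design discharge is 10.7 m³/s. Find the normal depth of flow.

y_n = 1.77 m

Manning's equation rearranged: A R^(2/3) = nQ / (1·√S) = 0.023 × 10.7 / (√0.001) = 7.782.
At y = 2.2 m: A R^(2/3) = 13.87 — over.
At y = 1.36 m: A R^(2/3) = 3.848 — short.
At y = 1.77 m: A R^(2/3) = 7.769 — matches.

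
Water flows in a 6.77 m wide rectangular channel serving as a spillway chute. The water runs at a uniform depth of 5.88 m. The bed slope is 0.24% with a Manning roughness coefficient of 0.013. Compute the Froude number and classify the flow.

Flow area A = b·y = 6.77 × 5.88 = 39.81 m². Wetted perimeter P = b + 2y = 6.77 + 2×5.88 = 18.53 m.
Hydraulic radius R = A/P = 39.81/18.53 = 2.148 m.
V = (1/n) R^(2/3) √S = (1/0.013) × 2.148^(2/3) × √0.0024 = 6.274 m/s. Hydraulic depth D_h = A/T = 39.81/6.77 = 5.88 m.
Froude number Fr = V/√(g·D_h) = 6.274/√(9.81×5.88) = 0.826, which is less than 1, so the flow is subcritical.

subcritical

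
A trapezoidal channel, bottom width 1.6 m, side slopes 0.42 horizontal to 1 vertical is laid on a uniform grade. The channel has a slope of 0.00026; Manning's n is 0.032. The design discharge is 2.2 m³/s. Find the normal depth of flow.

y_n = 2.02 m

Manning's equation rearranged: A R^(2/3) = nQ / (1·√S) = 0.032 × 2.2 / (√0.00026) = 4.366.
Trying y = 2.57 m: A R^(2/3) = 6.7 — over.
Trying y = 1.73 m: A R^(2/3) = 3.328 — short.
Trying y = 2.02 m: A R^(2/3) = 4.357 — close enough.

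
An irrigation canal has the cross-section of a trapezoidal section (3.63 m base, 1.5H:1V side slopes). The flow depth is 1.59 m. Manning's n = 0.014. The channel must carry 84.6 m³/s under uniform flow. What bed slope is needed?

With bottom width b = 3.63 m and side slope z = 1.5: A = (b + zy)y = (3.63 + 1.5×1.59)×1.59 = 9.564 m²; P = b + 2y√(1+z²) = 3.63 + 2×1.59×1.803 = 9.363 m.
Hydraulic radius R = A/P = 9.564/9.363 = 1.021 m.
From Manning's equation, S = [nQ / (1 A R^(2/3))]² = [0.014 × 84.6 / (1 × 9.564 × 1.021^(2/3))]² = 0.0149.

S = 0.0149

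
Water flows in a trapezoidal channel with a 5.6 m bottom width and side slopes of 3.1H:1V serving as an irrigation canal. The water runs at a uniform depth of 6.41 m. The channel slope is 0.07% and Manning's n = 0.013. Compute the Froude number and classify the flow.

With bottom width b = 5.6 m and side slope z = 3.1: A = (b + zy)y = (5.6 + 3.1×6.41)×6.41 = 163.3 m²; P = b + 2y√(1+z²) = 5.6 + 2×6.41×3.257 = 47.36 m.
Hydraulic radius R = A/P = 163.3/47.36 = 3.448 m.
V = (1/n) R^(2/3) √S = (1/0.013) × 3.448^(2/3) × √0.0007 = 4.645 m/s. Hydraulic depth D_h = A/T = 163.3/45.34 = 3.601 m.
Froude number Fr = V/√(g·D_h) = 4.645/√(9.81×3.601) = 0.781, which is less than 1, so the flow is subcritical.

subcritical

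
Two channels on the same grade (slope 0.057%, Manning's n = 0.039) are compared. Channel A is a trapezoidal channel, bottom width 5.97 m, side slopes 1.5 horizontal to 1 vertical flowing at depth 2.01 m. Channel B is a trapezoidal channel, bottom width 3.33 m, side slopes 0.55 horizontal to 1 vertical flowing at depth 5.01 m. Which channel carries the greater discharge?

channel B

Channel A: With bottom width b = 5.97 m and side slope z = 1.5: A = (b + zy)y = (5.97 + 1.5×2.01)×2.01 = 18.06 m²; P = b + 2y√(1+z²) = 5.97 + 2×2.01×1.803 = 13.22 m. Hydraulic radius R = A/P = 18.06/13.22 = 1.366 m. Q_A = (1/0.039)·18.06·1.366^(2/3)·√0.00057 = 13.61 m³/s.
Channel B: With bottom width b = 3.33 m and side slope z = 0.55: A = (b + zy)y = (3.33 + 0.55×5.01)×5.01 = 30.49 m²; P = b + 2y√(1+z²) = 3.33 + 2×5.01×1.141 = 14.77 m. Hydraulic radius R = A/P = 30.49/14.77 = 2.065 m. Q_B = (1/0.039)·30.49·2.065^(2/3)·√0.00057 = 30.26 m³/s.
Q_A = 13.61 m³/s vs Q_B = 30.26 m³/s, so channel B carries more.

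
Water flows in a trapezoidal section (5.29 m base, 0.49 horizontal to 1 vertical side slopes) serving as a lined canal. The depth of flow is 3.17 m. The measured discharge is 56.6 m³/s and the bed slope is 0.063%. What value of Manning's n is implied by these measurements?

With bottom width b = 5.29 m and side slope z = 0.49: A = (b + zy)y = (5.29 + 0.49×3.17)×3.17 = 21.69 m²; P = b + 2y√(1+z²) = 5.29 + 2×3.17×1.114 = 12.35 m.
Hydraulic radius R = A/P = 21.69/12.35 = 1.757 m.
Rearranging Manning's equation: n = (1/Q) A R^(2/3) S^(1/2) = (1/56.6) × 21.69 × 1.757^(2/3) × √0.00063 = 0.014.

n = 0.014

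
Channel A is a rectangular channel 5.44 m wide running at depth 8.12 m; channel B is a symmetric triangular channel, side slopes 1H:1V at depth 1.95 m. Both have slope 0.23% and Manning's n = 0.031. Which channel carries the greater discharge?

channel A

Channel A: Flow area A = b·y = 5.44 × 8.12 = 44.17 m². Wetted perimeter P = b + 2y = 5.44 + 2×8.12 = 21.68 m. Hydraulic radius R = A/P = 44.17/21.68 = 2.037 m. Q_A = (1/0.031)·44.17·2.037^(2/3)·√0.0023 = 109.8 m³/s.
Channel B: For a triangular section with side slope z = 1: A = zy² = 1×1.95² = 3.802 m²; P = 2y√(1+z²) = 2×1.95×1.414 = 5.515 m. Hydraulic radius R = A/P = 3.802/5.515 = 0.6894 m. Q_B = (1/0.031)·3.802·0.6894^(2/3)·√0.0023 = 4.591 m³/s.
Q_A = 109.8 m³/s vs Q_B = 4.591 m³/s, so channel A carries more.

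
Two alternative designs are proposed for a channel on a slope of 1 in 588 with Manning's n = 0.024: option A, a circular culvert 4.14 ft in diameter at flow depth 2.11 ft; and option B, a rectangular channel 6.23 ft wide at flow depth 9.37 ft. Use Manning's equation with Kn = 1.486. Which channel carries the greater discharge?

channel B

Channel A: For a circular section of diameter D = 4.14 ft at depth y = 2.11 ft, the central angle is θ = 2 arccos(1 − 2y/D) = 3.18 rad. Then A = (D²/8)(θ − sin θ) = 6.896 ft² and P = Dθ/2 = 6.583 ft. Hydraulic radius R = A/P = 6.896/6.583 = 1.048 ft. Q_A = (1.486/0.024)·6.896·1.048^(2/3)·√0.001701 = 18.16 ft³/s.
Channel B: Flow area A = b·y = 6.23 × 9.37 = 58.38 ft². Wetted perimeter P = b + 2y = 6.23 + 2×9.37 = 24.97 ft. Hydraulic radius R = A/P = 58.38/24.97 = 2.338 ft. Q_B = (1.486/0.024)·58.38·2.338^(2/3)·√0.001701 = 262.6 ft³/s.
Q_A = 18.16 ft³/s vs Q_B = 262.6 ft³/s, so channel B carries more.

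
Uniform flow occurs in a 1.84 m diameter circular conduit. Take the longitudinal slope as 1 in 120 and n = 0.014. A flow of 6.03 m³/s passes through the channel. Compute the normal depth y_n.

y_n = 1.01 m

Manning's equation rearranged: A R^(2/3) = nQ / (1·√S) = 0.014 × 6.03 / (√0.008333) = 0.9248.
At y = 1.23 m: A R^(2/3) = 1.247 — over.
At y = 0.871 m: A R^(2/3) = 0.7212 — short.
At y = 1.01 m: A R^(2/3) = 0.9251 — matches.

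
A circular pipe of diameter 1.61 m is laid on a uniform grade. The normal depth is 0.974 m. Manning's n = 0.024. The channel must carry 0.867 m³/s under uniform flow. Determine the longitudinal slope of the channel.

S = 0.000759

For a circular section of diameter D = 1.61 m at depth y = 0.974 m, the central angle is θ = 2 arccos(1 − 2y/D) = 3.565 rad. Then A = (D²/8)(θ − sin θ) = 1.288 m² and P = Dθ/2 = 2.87 m.
Hydraulic radius R = A/P = 1.288/2.87 = 0.4489 m.
From Manning's equation, S = [nQ / (1 A R^(2/3))]² = [0.024 × 0.867 / (1 × 1.288 × 0.4489^(2/3))]² = 0.000759.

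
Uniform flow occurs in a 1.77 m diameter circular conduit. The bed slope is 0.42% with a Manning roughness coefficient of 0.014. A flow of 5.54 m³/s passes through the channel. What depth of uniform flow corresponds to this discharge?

Manning's equation rearranged: A R^(2/3) = nQ / (1·√S) = 0.014 × 5.54 / (√0.0042) = 1.197.
Try y = 1.42 m: A R^(2/3) = 1.4 — high.
Try y = 1.07 m: A R^(2/3) = 0.971 — low.
Try y = 1.24 m: A R^(2/3) = 1.198 — ≈ 1.197.

y_n = 1.24 m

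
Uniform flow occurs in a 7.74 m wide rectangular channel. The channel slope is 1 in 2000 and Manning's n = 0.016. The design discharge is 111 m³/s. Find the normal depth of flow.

Manning's equation rearranged: A R^(2/3) = nQ / (1·√S) = 0.016 × 111 / (√0.0005) = 79.43.
At y = 5.03 m: A R^(2/3) = 65.6 — low.
At y = 7.41 m: A R^(2/3) = 106.8 — high.
At y = 5.84 m: A R^(2/3) = 79.39 — close enough.

y_n = 5.84 m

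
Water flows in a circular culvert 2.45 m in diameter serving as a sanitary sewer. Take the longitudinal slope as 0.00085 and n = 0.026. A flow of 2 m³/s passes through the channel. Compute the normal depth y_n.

Manning's equation rearranged: A R^(2/3) = nQ / (1·√S) = 0.026 × 2 / (√0.00085) = 1.784.
Trying y = 1 m: A R^(2/3) = 1.189 — too small.
Trying y = 1.43 m: A R^(2/3) = 2.189 — too large.
Trying y = 1.26 m: A R^(2/3) = 1.783 — matches.

y_n = 1.26 m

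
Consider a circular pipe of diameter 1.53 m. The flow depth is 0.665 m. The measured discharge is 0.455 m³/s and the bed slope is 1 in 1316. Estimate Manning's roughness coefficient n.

For a circular section of diameter D = 1.53 m at depth y = 0.665 m, the central angle is θ = 2 arccos(1 − 2y/D) = 2.879 rad. Then A = (D²/8)(θ − sin θ) = 0.7667 m² and P = Dθ/2 = 2.203 m.
Hydraulic radius R = A/P = 0.7667/2.203 = 0.3481 m.
Rearranging Manning's equation: n = (1/Q) A R^(2/3) S^(1/2) = (1/0.455) × 0.7667 × 0.3481^(2/3) × √0.0007599 = 0.023.

n = 0.023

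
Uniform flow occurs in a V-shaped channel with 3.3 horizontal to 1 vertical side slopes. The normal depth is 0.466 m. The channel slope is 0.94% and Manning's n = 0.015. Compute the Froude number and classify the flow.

supercritical

For a triangular section with side slope z = 3.3: A = zy² = 3.3×0.466² = 0.7166 m²; P = 2y√(1+z²) = 2×0.466×3.448 = 3.214 m.
Hydraulic radius R = A/P = 0.7166/3.214 = 0.223 m.
V = (1/n) R^(2/3) √S = (1/0.015) × 0.223^(2/3) × √0.0094 = 2.377 m/s. Hydraulic depth D_h = A/T = 0.7166/3.076 = 0.233 m.
Froude number Fr = V/√(g·D_h) = 2.377/√(9.81×0.233) = 1.57, which is greater than 1, so the flow is supercritical.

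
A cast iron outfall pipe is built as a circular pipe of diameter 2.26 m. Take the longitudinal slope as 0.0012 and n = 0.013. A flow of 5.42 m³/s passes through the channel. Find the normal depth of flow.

y_n = 1.45 m

Manning's equation rearranged: A R^(2/3) = nQ / (1·√S) = 0.013 × 5.42 / (√0.0012) = 2.034.
Trying y = 1.06 m: A R^(2/3) = 1.228 — low.
Trying y = 1.83 m: A R^(2/3) = 2.711 — high.
Trying y = 1.45 m: A R^(2/3) = 2.035 — ≈ 2.034.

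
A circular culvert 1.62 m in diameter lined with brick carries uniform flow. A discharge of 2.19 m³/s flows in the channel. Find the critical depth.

y_c = 0.744 m

At critical depth, Q² T / (g A³) = 1, i.e. A³/T = Q²/g = 2.19²/9.81 = 0.4889.
Trying y = 0.554 m: A³/T = 0.1572 — too small.
Trying y = 0.913 m: A³/T = 1.067 — too large.
Trying y = 0.744 m: A³/T = 0.4883 — ≈ 0.4889.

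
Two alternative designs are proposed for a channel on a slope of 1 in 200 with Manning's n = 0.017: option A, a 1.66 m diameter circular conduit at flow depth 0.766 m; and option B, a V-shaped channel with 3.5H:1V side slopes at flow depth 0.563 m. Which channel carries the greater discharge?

channel A

Channel A: For a circular section of diameter D = 1.66 m at depth y = 0.766 m, the central angle is θ = 2 arccos(1 − 2y/D) = 2.987 rad. Then A = (D²/8)(θ − sin θ) = 0.976 m² and P = Dθ/2 = 2.479 m. Hydraulic radius R = A/P = 0.976/2.479 = 0.3936 m. Q_A = (1/0.017)·0.976·0.3936^(2/3)·√0.005 = 2.18 m³/s.
Channel B: For a triangular section with side slope z = 3.5: A = zy² = 3.5×0.563² = 1.109 m²; P = 2y√(1+z²) = 2×0.563×3.64 = 4.099 m. Hydraulic radius R = A/P = 1.109/4.099 = 0.2707 m. Q_B = (1/0.017)·1.109·0.2707^(2/3)·√0.005 = 1.931 m³/s.
Q_A = 2.18 m³/s vs Q_B = 1.931 m³/s, so channel A carries more.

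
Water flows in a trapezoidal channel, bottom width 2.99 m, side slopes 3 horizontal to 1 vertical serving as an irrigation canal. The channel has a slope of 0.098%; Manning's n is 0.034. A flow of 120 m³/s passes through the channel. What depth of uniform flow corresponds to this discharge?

Manning's equation rearranged: A R^(2/3) = nQ / (1·√S) = 0.034 × 120 / (√0.00098) = 130.3.
Trying y = 3.99 m: A R^(2/3) = 98.34 — low.
Trying y = 5.05 m: A R^(2/3) = 174.2 — high.
Trying y = 4.48 m: A R^(2/3) = 130.1 — close enough.

y_n = 4.48 m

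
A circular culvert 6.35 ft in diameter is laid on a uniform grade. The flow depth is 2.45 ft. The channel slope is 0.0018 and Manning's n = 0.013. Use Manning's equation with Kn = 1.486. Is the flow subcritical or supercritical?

subcritical

For a circular section of diameter D = 6.35 ft at depth y = 2.45 ft, the central angle is θ = 2 arccos(1 − 2y/D) = 2.681 rad. Then A = (D²/8)(θ − sin θ) = 11.27 ft² and P = Dθ/2 = 8.512 ft.
Hydraulic radius R = A/P = 11.27/8.512 = 1.324 ft.
V = (1.486/n) R^(2/3) √S = (1.486/0.013) × 1.324^(2/3) × √0.0018 = 5.848 ft/s. Hydraulic depth D_h = A/T = 11.27/6.182 = 1.823 ft.
Froude number Fr = V/√(g·D_h) = 5.848/√(32.2×1.823) = 0.763, which is less than 1, so the flow is subcritical.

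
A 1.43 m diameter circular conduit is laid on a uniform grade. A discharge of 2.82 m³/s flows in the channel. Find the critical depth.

y_c = 0.883 m

At critical depth, Q² T / (g A³) = 1, i.e. A³/T = Q²/g = 2.82²/9.81 = 0.8106.
At y = 0.676 m: A³/T = 0.2923 — low.
At y = 1.03 m: A³/T = 1.48 — high.
At y = 0.883 m: A³/T = 0.8117 — matches.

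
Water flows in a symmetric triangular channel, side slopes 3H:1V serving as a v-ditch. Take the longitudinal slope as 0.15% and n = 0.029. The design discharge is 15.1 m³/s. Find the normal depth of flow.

Manning's equation rearranged: A R^(2/3) = nQ / (1·√S) = 0.029 × 15.1 / (√0.0015) = 11.31.
Trying y = 2.49 m: A R^(2/3) = 20.78 — high.
Trying y = 1.47 m: A R^(2/3) = 5.098 — low.
Trying y = 1.98 m: A R^(2/3) = 11.28 — matches.

y_n = 1.98 m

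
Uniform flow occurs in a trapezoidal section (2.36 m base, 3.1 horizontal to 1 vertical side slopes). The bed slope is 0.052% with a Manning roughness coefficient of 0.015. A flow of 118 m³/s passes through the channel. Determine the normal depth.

Manning's equation rearranged: A R^(2/3) = nQ / (1·√S) = 0.015 × 118 / (√0.00052) = 77.62.
At y = 3.96 m: A R^(2/3) = 93.78 — too large.
At y = 3.67 m: A R^(2/3) = 77.86 — matches.

y_n = 3.67 m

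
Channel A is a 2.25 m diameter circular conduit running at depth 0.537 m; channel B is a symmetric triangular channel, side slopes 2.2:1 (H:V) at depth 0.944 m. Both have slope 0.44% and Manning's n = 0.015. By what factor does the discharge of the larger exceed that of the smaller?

Channel A: For a circular section of diameter D = 2.25 m at depth y = 0.537 m, the central angle is θ = 2 arccos(1 − 2y/D) = 2.042 rad. Then A = (D²/8)(θ − sin θ) = 0.728 m² and P = Dθ/2 = 2.297 m. Hydraulic radius R = A/P = 0.728/2.297 = 0.317 m. Q_A = (1/0.015)·0.728·0.317^(2/3)·√0.0044 = 1.497 m³/s.
Channel B: For a triangular section with side slope z = 2.2: A = zy² = 2.2×0.944² = 1.96 m²; P = 2y√(1+z²) = 2×0.944×2.417 = 4.563 m. Hydraulic radius R = A/P = 1.96/4.563 = 0.4297 m. Q_B = (1/0.015)·1.96·0.4297^(2/3)·√0.0044 = 4.937 m³/s.
The larger discharge is 4.937 m³/s and the smaller is 1.497 m³/s; the ratio is 3.3.

3.3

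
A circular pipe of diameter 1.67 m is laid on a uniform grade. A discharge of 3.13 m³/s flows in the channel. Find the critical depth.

y_c = 0.889 m

At critical depth, Q² T / (g A³) = 1, i.e. A³/T = Q²/g = 3.13²/9.81 = 0.9987.
At y = 0.767 m: A³/T = 0.5685 — short.
At y = 0.889 m: A³/T = 0.9993 — matches.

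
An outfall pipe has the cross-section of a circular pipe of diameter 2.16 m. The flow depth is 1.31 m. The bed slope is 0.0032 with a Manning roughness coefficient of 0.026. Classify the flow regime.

subcritical

For a circular section of diameter D = 2.16 m at depth y = 1.31 m, the central angle is θ = 2 arccos(1 − 2y/D) = 3.571 rad. Then A = (D²/8)(θ − sin θ) = 2.325 m² and P = Dθ/2 = 3.856 m.
Hydraulic radius R = A/P = 2.325/3.856 = 0.6029 m.
V = (1/n) R^(2/3) √S = (1/0.026) × 0.6029^(2/3) × √0.0032 = 1.553 m/s. Hydraulic depth D_h = A/T = 2.325/2.11 = 1.102 m.
Froude number Fr = V/√(g·D_h) = 1.553/√(9.81×1.102) = 0.472, which is less than 1, so the flow is subcritical.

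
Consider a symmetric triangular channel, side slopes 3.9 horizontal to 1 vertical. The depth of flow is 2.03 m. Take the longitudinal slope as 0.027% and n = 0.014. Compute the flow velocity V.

V = 1.16 m/s

For a triangular section with side slope z = 3.9: A = zy² = 3.9×2.03² = 16.07 m²; P = 2y√(1+z²) = 2×2.03×4.026 = 16.35 m.
Hydraulic radius R = A/P = 16.07/16.35 = 0.9832 m.
From Manning's equation, V = (1/n) R^(2/3) S^(1/2) = (1/0.014) × 0.9832^(2/3) × 0.00027^(1/2) = 1.16 m/s.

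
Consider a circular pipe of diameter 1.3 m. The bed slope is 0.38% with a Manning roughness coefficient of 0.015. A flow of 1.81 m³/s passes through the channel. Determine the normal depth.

Manning's equation rearranged: A R^(2/3) = nQ / (1·√S) = 0.015 × 1.81 / (√0.0038) = 0.4404.
Try y = 0.895 m: A R^(2/3) = 0.5139 — too large.
Try y = 0.657 m: A R^(2/3) = 0.3195 — too small.
Try y = 0.803 m: A R^(2/3) = 0.4405 — close enough.

y_n = 0.803 m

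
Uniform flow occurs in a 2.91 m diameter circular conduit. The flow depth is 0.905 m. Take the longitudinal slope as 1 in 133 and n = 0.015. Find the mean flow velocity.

For a circular section of diameter D = 2.91 m at depth y = 0.905 m, the central angle is θ = 2 arccos(1 − 2y/D) = 2.366 rad. Then A = (D²/8)(θ − sin θ) = 1.764 m² and P = Dθ/2 = 3.443 m.
Hydraulic radius R = A/P = 1.764/3.443 = 0.5123 m.
From Manning's equation, V = (1/n) R^(2/3) S^(1/2) = (1/0.015) × 0.5123^(2/3) × 0.007519^(1/2) = 3.7 m/s.

V = 3.7 m/s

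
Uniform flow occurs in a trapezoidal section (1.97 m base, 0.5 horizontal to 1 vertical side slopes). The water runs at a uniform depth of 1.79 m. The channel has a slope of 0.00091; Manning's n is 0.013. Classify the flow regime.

subcritical

With bottom width b = 1.97 m and side slope z = 0.5: A = (b + zy)y = (1.97 + 0.5×1.79)×1.79 = 5.128 m²; P = b + 2y√(1+z²) = 1.97 + 2×1.79×1.118 = 5.973 m.
Hydraulic radius R = A/P = 5.128/5.973 = 0.8587 m.
V = (1/n) R^(2/3) √S = (1/0.013) × 0.8587^(2/3) × √0.00091 = 2.096 m/s. Hydraulic depth D_h = A/T = 5.128/3.76 = 1.364 m.
Froude number Fr = V/√(g·D_h) = 2.096/√(9.81×1.364) = 0.573, which is less than 1, so the flow is subcritical.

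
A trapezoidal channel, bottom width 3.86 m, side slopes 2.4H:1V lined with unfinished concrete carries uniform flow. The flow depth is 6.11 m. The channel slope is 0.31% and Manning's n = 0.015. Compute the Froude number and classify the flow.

With bottom width b = 3.86 m and side slope z = 2.4: A = (b + zy)y = (3.86 + 2.4×6.11)×6.11 = 113.2 m²; P = b + 2y√(1+z²) = 3.86 + 2×6.11×2.6 = 35.63 m.
Hydraulic radius R = A/P = 113.2/35.63 = 3.176 m.
V = (1/n) R^(2/3) √S = (1/0.015) × 3.176^(2/3) × √0.0031 = 8.021 m/s. Hydraulic depth D_h = A/T = 113.2/33.19 = 3.41 m.
Froude number Fr = V/√(g·D_h) = 8.021/√(9.81×3.41) = 1.39, which is greater than 1, so the flow is supercritical.

supercritical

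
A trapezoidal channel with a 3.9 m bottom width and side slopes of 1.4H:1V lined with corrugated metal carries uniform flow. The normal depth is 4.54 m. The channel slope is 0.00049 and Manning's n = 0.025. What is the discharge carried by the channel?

With bottom width b = 3.9 m and side slope z = 1.4: A = (b + zy)y = (3.9 + 1.4×4.54)×4.54 = 46.56 m²; P = b + 2y√(1+z²) = 3.9 + 2×4.54×1.72 = 19.52 m.
Hydraulic radius R = A/P = 46.56/19.52 = 2.385 m.
Manning's equation: Q = (1/n) A R^(2/3) S^(1/2) = (1/0.025) × 46.56 × 2.385^(2/3) × 0.00049^(1/2) = 73.6 m³/s.

Q = 73.6 m³/s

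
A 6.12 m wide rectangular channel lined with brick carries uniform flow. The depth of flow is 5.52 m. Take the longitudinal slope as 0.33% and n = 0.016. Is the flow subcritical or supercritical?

subcritical

Flow area A = b·y = 6.12 × 5.52 = 33.78 m². Wetted perimeter P = b + 2y = 6.12 + 2×5.52 = 17.16 m.
Hydraulic radius R = A/P = 33.78/17.16 = 1.969 m.
V = (1/n) R^(2/3) √S = (1/0.016) × 1.969^(2/3) × √0.0033 = 5.64 m/s. Hydraulic depth D_h = A/T = 33.78/6.12 = 5.52 m.
Froude number Fr = V/√(g·D_h) = 5.64/√(9.81×5.52) = 0.766, which is less than 1, so the flow is subcritical.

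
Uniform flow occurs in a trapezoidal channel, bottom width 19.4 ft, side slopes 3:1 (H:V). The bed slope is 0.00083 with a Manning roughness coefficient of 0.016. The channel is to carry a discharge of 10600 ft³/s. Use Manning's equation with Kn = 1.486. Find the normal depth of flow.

Manning's equation rearranged: A R^(2/3) = nQ / (1.486·√S) = 0.016 × 10600 / (1.486 × √0.00083) = 3962.
Trying y = 16.3 ft: A R^(2/3) = 4849 — high.
Trying y = 14.9 ft: A R^(2/3) = 3948 — close enough.

y_n = 14.9 ft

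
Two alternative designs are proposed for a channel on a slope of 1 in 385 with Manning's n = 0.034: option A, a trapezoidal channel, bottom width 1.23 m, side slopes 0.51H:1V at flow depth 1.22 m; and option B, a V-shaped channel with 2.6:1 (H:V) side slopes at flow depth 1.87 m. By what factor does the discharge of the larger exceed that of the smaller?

Channel A: With bottom width b = 1.23 m and side slope z = 0.51: A = (b + zy)y = (1.23 + 0.51×1.22)×1.22 = 2.26 m²; P = b + 2y√(1+z²) = 1.23 + 2×1.22×1.123 = 3.969 m. Hydraulic radius R = A/P = 2.26/3.969 = 0.5693 m. Q_A = (1/0.034)·2.26·0.5693^(2/3)·√0.002597 = 2.327 m³/s.
Channel B: For a triangular section with side slope z = 2.6: A = zy² = 2.6×1.87² = 9.092 m²; P = 2y√(1+z²) = 2×1.87×2.786 = 10.42 m. Hydraulic radius R = A/P = 9.092/10.42 = 0.8727 m. Q_B = (1/0.034)·9.092·0.8727^(2/3)·√0.002597 = 12.45 m³/s.
The larger discharge is 12.45 m³/s and the smaller is 2.327 m³/s; the ratio is 5.35.

5.35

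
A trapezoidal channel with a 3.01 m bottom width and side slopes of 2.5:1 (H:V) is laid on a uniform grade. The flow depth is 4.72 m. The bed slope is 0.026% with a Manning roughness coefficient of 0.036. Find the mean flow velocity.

With bottom width b = 3.01 m and side slope z = 2.5: A = (b + zy)y = (3.01 + 2.5×4.72)×4.72 = 69.9 m²; P = b + 2y√(1+z²) = 3.01 + 2×4.72×2.693 = 28.43 m.
Hydraulic radius R = A/P = 69.9/28.43 = 2.459 m.
From Manning's equation, V = (1/n) R^(2/3) S^(1/2) = (1/0.036) × 2.459^(2/3) × 0.00026^(1/2) = 0.816 m/s.

V = 0.816 m/s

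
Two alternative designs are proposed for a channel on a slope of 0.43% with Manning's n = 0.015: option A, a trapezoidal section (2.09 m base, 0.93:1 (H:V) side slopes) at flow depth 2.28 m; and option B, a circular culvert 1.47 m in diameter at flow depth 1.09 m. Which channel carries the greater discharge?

Channel A: With bottom width b = 2.09 m and side slope z = 0.93: A = (b + zy)y = (2.09 + 0.93×2.28)×2.28 = 9.6 m²; P = b + 2y√(1+z²) = 2.09 + 2×2.28×1.366 = 8.317 m. Hydraulic radius R = A/P = 9.6/8.317 = 1.154 m. Q_A = (1/0.015)·9.6·1.154^(2/3)·√0.0043 = 46.18 m³/s.
Channel B: For a circular section of diameter D = 1.47 m at depth y = 1.09 m, the central angle is θ = 2 arccos(1 − 2y/D) = 4.15 rad. Then A = (D²/8)(θ − sin θ) = 1.349 m² and P = Dθ/2 = 3.05 m. Hydraulic radius R = A/P = 1.349/3.05 = 0.4424 m. Q_B = (1/0.015)·1.349·0.4424^(2/3)·√0.0043 = 3.425 m³/s.
Q_A = 46.18 m³/s vs Q_B = 3.425 m³/s, so channel A carries more.

channel A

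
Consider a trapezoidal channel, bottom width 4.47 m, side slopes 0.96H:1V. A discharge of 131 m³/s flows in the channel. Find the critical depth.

y_c = 3.45 m

At critical depth, Q² T / (g A³) = 1, i.e. A³/T = Q²/g = 131²/9.81 = 1749.
Trying y = 3.8 m: A³/T = 2495 — too large.
Trying y = 2.96 m: A³/T = 998.4 — too small.
Trying y = 3.45 m: A³/T = 1744 — matches.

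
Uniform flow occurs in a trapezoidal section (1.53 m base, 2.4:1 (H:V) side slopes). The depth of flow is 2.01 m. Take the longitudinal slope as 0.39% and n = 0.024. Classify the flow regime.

subcritical

With bottom width b = 1.53 m and side slope z = 2.4: A = (b + zy)y = (1.53 + 2.4×2.01)×2.01 = 12.77 m²; P = b + 2y√(1+z²) = 1.53 + 2×2.01×2.6 = 11.98 m.
Hydraulic radius R = A/P = 12.77/11.98 = 1.066 m.
V = (1/n) R^(2/3) √S = (1/0.024) × 1.066^(2/3) × √0.0039 = 2.715 m/s. Hydraulic depth D_h = A/T = 12.77/11.18 = 1.143 m.
Froude number Fr = V/√(g·D_h) = 2.715/√(9.81×1.143) = 0.811, which is less than 1, so the flow is subcritical.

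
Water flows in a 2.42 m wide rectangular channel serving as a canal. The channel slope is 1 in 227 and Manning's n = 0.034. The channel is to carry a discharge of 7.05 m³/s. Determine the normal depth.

Manning's equation rearranged: A R^(2/3) = nQ / (1·√S) = 0.034 × 7.05 / (√0.004405) = 3.611.
Try y = 1.36 m: A R^(2/3) = 2.445 — too small.
Try y = 1.84 m: A R^(2/3) = 3.61 — ≈ 3.611.

y_n = 1.84 m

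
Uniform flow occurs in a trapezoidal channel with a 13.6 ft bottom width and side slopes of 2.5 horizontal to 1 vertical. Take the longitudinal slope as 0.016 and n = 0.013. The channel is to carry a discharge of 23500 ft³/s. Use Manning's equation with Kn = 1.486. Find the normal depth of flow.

Manning's equation rearranged: A R^(2/3) = nQ / (1.486·√S) = 0.013 × 23500 / (1.486 × √0.016) = 1625.
At y = 10.1 ft: A R^(2/3) = 1262 — low.
At y = 11.3 ft: A R^(2/3) = 1622 — close enough.

y_n = 11.3 ft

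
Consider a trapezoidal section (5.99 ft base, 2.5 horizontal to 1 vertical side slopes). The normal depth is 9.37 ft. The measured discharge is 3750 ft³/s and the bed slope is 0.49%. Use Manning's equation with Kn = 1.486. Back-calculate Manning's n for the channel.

With bottom width b = 5.99 ft and side slope z = 2.5: A = (b + zy)y = (5.99 + 2.5×9.37)×9.37 = 275.6 ft²; P = b + 2y√(1+z²) = 5.99 + 2×9.37×2.693 = 56.45 ft.
Hydraulic radius R = A/P = 275.6/56.45 = 4.883 ft.
Rearranging Manning's equation: n = (1.486/Q) A R^(2/3) S^(1/2) = (1.486/3750) × 275.6 × 4.883^(2/3) × √0.0049 = 0.022.

n = 0.022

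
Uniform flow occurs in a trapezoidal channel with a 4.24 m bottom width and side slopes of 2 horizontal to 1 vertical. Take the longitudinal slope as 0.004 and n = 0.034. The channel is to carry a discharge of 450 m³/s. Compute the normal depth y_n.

y_n = 6.39 m

Manning's equation rearranged: A R^(2/3) = nQ / (1·√S) = 0.034 × 450 / (√0.004) = 241.9.
Try y = 7.2 m: A R^(2/3) = 320.1 — over.
Try y = 4.62 m: A R^(2/3) = 114.7 — short.
Try y = 6.39 m: A R^(2/3) = 241.8 — close enough.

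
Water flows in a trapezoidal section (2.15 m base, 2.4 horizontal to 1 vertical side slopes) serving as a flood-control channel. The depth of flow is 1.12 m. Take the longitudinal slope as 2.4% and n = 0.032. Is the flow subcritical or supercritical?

supercritical

With bottom width b = 2.15 m and side slope z = 2.4: A = (b + zy)y = (2.15 + 2.4×1.12)×1.12 = 5.419 m²; P = b + 2y√(1+z²) = 2.15 + 2×1.12×2.6 = 7.974 m.
Hydraulic radius R = A/P = 5.419/7.974 = 0.6795 m.
V = (1/n) R^(2/3) √S = (1/0.032) × 0.6795^(2/3) × √0.024 = 3.742 m/s. Hydraulic depth D_h = A/T = 5.419/7.526 = 0.72 m.
Froude number Fr = V/√(g·D_h) = 3.742/√(9.81×0.72) = 1.41, which is greater than 1, so the flow is supercritical.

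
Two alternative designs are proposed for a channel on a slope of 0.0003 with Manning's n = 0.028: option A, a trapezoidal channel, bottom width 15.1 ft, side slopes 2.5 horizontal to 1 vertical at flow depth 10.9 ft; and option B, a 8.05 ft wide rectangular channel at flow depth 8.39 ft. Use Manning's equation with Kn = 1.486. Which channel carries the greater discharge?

Channel A: With bottom width b = 15.1 ft and side slope z = 2.5: A = (b + zy)y = (15.1 + 2.5×10.9)×10.9 = 461.6 ft²; P = b + 2y√(1+z²) = 15.1 + 2×10.9×2.693 = 73.8 ft. Hydraulic radius R = A/P = 461.6/73.8 = 6.255 ft. Q_A = (1.486/0.028)·461.6·6.255^(2/3)·√0.0003 = 1441 ft³/s.
Channel B: Flow area A = b·y = 8.05 × 8.39 = 67.54 ft². Wetted perimeter P = b + 2y = 8.05 + 2×8.39 = 24.83 ft. Hydraulic radius R = A/P = 67.54/24.83 = 2.72 ft. Q_B = (1.486/0.028)·67.54·2.72^(2/3)·√0.0003 = 121 ft³/s.
Q_A = 1441 ft³/s vs Q_B = 121 ft³/s, so channel A carries more.

channel A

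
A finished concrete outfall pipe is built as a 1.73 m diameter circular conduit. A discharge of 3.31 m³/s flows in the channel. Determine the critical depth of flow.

y_c = 0.905 m

At critical depth, Q² T / (g A³) = 1, i.e. A³/T = Q²/g = 3.31²/9.81 = 1.117.
Try y = 1.09 m: A³/T = 2.273 — too large.
Try y = 0.624 m: A³/T = 0.2682 — too small.
Try y = 0.905 m: A³/T = 1.115 — matches.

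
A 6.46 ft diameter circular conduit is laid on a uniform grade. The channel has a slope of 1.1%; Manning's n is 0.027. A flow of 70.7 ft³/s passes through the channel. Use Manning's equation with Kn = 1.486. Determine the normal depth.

y_n = 2.3 ft

Manning's equation rearranged: A R^(2/3) = nQ / (1.486·√S) = 0.027 × 70.7 / (1.486 × √0.011) = 12.25.
At y = 2.84 ft: A R^(2/3) = 18.03 — high.
At y = 2.3 ft: A R^(2/3) = 12.25 — close enough.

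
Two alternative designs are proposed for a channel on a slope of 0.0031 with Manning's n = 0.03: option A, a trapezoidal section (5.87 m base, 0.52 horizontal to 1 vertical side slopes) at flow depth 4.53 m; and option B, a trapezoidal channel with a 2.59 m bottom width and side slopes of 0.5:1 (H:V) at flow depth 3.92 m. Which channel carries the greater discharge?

channel A

Channel A: With bottom width b = 5.87 m and side slope z = 0.52: A = (b + zy)y = (5.87 + 0.52×4.53)×4.53 = 37.26 m²; P = b + 2y√(1+z²) = 5.87 + 2×4.53×1.127 = 16.08 m. Hydraulic radius R = A/P = 37.26/16.08 = 2.317 m. Q_A = (1/0.03)·37.26·2.317^(2/3)·√0.0031 = 121.1 m³/s.
Channel B: With bottom width b = 2.59 m and side slope z = 0.5: A = (b + zy)y = (2.59 + 0.5×3.92)×3.92 = 17.84 m²; P = b + 2y√(1+z²) = 2.59 + 2×3.92×1.118 = 11.36 m. Hydraulic radius R = A/P = 17.84/11.36 = 1.571 m. Q_B = (1/0.03)·17.84·1.571^(2/3)·√0.0031 = 44.73 m³/s.
Q_A = 121.1 m³/s vs Q_B = 44.73 m³/s, so channel A carries more.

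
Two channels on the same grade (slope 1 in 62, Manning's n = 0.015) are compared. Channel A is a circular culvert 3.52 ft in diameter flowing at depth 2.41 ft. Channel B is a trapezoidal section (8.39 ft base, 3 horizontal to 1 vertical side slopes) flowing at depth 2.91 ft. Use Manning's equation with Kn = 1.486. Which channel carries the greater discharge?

channel B

Channel A: For a circular section of diameter D = 3.52 ft at depth y = 2.41 ft, the central angle is θ = 2 arccos(1 − 2y/D) = 3.898 rad. Then A = (D²/8)(θ − sin θ) = 7.101 ft² and P = Dθ/2 = 6.861 ft. Hydraulic radius R = A/P = 7.101/6.861 = 1.035 ft. Q_A = (1.486/0.015)·7.101·1.035^(2/3)·√0.01613 = 91.41 ft³/s.
Channel B: With bottom width b = 8.39 ft and side slope z = 3: A = (b + zy)y = (8.39 + 3×2.91)×2.91 = 49.82 ft²; P = b + 2y√(1+z²) = 8.39 + 2×2.91×3.162 = 26.79 ft. Hydraulic radius R = A/P = 49.82/26.79 = 1.859 ft. Q_B = (1.486/0.015)·49.82·1.859^(2/3)·√0.01613 = 947.8 ft³/s.
Q_A = 91.41 ft³/s vs Q_B = 947.8 ft³/s, so channel B carries more.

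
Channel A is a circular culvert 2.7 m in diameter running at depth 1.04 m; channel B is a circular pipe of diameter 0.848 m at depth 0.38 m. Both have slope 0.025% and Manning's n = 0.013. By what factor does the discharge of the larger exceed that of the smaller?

16.7

Channel A: For a circular section of diameter D = 2.7 m at depth y = 1.04 m, the central angle is θ = 2 arccos(1 − 2y/D) = 2.678 rad. Then A = (D²/8)(θ − sin θ) = 2.033 m² and P = Dθ/2 = 3.616 m. Hydraulic radius R = A/P = 2.033/3.616 = 0.5623 m. Q_A = (1/0.013)·2.033·0.5623^(2/3)·√0.00025 = 1.685 m³/s.
Channel B: For a circular section of diameter D = 0.848 m at depth y = 0.38 m, the central angle is θ = 2 arccos(1 − 2y/D) = 2.934 rad. Then A = (D²/8)(θ − sin θ) = 0.2451 m² and P = Dθ/2 = 1.244 m. Hydraulic radius R = A/P = 0.2451/1.244 = 0.1971 m. Q_B = (1/0.013)·0.2451·0.1971^(2/3)·√0.00025 = 0.101 m³/s.
The larger discharge is 1.685 m³/s and the smaller is 0.101 m³/s; the ratio is 16.7.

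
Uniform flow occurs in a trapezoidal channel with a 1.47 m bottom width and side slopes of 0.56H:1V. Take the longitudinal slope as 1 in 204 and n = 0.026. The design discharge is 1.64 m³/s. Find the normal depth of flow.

y_n = 0.625 m

Manning's equation rearranged: A R^(2/3) = nQ / (1·√S) = 0.026 × 1.64 / (√0.004902) = 0.609.
Trying y = 0.542 m: A R^(2/3) = 0.4814 — too small.
Trying y = 0.716 m: A R^(2/3) = 0.7638 — too large.
Trying y = 0.625 m: A R^(2/3) = 0.6091 — ≈ 0.609.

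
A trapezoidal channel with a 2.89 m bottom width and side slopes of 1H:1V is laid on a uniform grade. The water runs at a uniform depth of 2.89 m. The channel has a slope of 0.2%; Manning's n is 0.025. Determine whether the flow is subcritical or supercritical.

With bottom width b = 2.89 m and side slope z = 1: A = (b + zy)y = (2.89 + 1×2.89)×2.89 = 16.7 m²; P = b + 2y√(1+z²) = 2.89 + 2×2.89×1.414 = 11.06 m.
Hydraulic radius R = A/P = 16.7/11.06 = 1.51 m.
V = (1/n) R^(2/3) √S = (1/0.025) × 1.51^(2/3) × √0.002 = 2.354 m/s. Hydraulic depth D_h = A/T = 16.7/8.67 = 1.927 m.
Froude number Fr = V/√(g·D_h) = 2.354/√(9.81×1.927) = 0.542, which is less than 1, so the flow is subcritical.

subcritical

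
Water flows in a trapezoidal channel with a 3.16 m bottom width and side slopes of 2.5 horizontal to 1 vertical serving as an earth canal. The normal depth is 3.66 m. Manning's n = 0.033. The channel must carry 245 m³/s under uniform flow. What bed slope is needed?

With bottom width b = 3.16 m and side slope z = 2.5: A = (b + zy)y = (3.16 + 2.5×3.66)×3.66 = 45.05 m²; P = b + 2y√(1+z²) = 3.16 + 2×3.66×2.693 = 22.87 m.
Hydraulic radius R = A/P = 45.05/22.87 = 1.97 m.
From Manning's equation, S = [nQ / (1 A R^(2/3))]² = [0.033 × 245 / (1 × 45.05 × 1.97^(2/3))]² = 0.013.

S = 0.013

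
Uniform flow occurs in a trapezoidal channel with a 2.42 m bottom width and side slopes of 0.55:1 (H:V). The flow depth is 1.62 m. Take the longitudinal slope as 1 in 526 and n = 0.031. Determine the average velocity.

V = 1.29 m/s

With bottom width b = 2.42 m and side slope z = 0.55: A = (b + zy)y = (2.42 + 0.55×1.62)×1.62 = 5.364 m²; P = b + 2y√(1+z²) = 2.42 + 2×1.62×1.141 = 6.118 m.
Hydraulic radius R = A/P = 5.364/6.118 = 0.8768 m.
From Manning's equation, V = (1/n) R^(2/3) S^(1/2) = (1/0.031) × 0.8768^(2/3) × 0.001901^(1/2) = 1.29 m/s.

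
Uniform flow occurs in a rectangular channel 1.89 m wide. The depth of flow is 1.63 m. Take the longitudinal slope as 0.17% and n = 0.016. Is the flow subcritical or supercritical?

subcritical

Flow area A = b·y = 1.89 × 1.63 = 3.081 m². Wetted perimeter P = b + 2y = 1.89 + 2×1.63 = 5.15 m.
Hydraulic radius R = A/P = 3.081/5.15 = 0.5982 m.
V = (1/n) R^(2/3) √S = (1/0.016) × 0.5982^(2/3) × √0.0017 = 1.83 m/s. Hydraulic depth D_h = A/T = 3.081/1.89 = 1.63 m.
Froude number Fr = V/√(g·D_h) = 1.83/√(9.81×1.63) = 0.458, which is less than 1, so the flow is subcritical.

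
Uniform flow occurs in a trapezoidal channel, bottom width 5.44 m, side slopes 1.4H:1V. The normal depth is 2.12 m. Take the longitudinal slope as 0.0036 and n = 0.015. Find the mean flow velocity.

With bottom width b = 5.44 m and side slope z = 1.4: A = (b + zy)y = (5.44 + 1.4×2.12)×2.12 = 17.82 m²; P = b + 2y√(1+z²) = 5.44 + 2×2.12×1.72 = 12.73 m.
Hydraulic radius R = A/P = 17.82/12.73 = 1.4 m.
From Manning's equation, V = (1/n) R^(2/3) S^(1/2) = (1/0.015) × 1.4^(2/3) × 0.0036^(1/2) = 5.01 m/s.

V = 5.01 m/s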